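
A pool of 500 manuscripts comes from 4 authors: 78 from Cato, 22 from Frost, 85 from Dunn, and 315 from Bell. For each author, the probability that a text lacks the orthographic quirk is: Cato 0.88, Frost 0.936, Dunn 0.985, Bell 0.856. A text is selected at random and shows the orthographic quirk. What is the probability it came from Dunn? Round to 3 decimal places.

0.022

Taking complements, P(quirk | each) = Cato 0.12, Frost 0.064, Dunn 0.015, Bell 0.144.
Prior × likelihood for each hypothesis:
  Cato: 0.156 × 0.12 = 0.01872
  Frost: 0.044 × 0.064 = 0.002816
  Dunn: 0.17 × 0.015 = 0.00255
  Bell: 0.63 × 0.144 = 0.09072
Sum = 0.114806.
P(Dunn | evidence) = 0.00255 / 0.114806 ≈ 0.022.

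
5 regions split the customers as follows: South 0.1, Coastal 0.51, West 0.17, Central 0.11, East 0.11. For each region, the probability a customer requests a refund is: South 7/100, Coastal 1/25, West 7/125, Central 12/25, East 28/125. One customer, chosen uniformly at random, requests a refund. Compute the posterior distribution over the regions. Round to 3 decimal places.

South 0.061, Coastal 0.178, West 0.083, Central 0.462, East 0.215

Unnormalized posteriors (prior × likelihood):
  South: 0.1 × 0.07 = 0.007
  Coastal: 0.51 × 0.04 = 0.0204
  West: 0.17 × 0.056 = 0.00952
  Central: 0.11 × 0.48 = 0.0528
  East: 0.11 × 0.224 = 0.02464
Normalizing constant = 0.11436.
P(South | refund) = 0.007/0.11436 ≈ 0.061
P(Coastal | refund) = 0.0204/0.11436 ≈ 0.178
P(West | refund) = 0.00952/0.11436 ≈ 0.083
P(Central | refund) = 0.0528/0.11436 ≈ 0.462
P(East | refund) = 0.02464/0.11436 ≈ 0.215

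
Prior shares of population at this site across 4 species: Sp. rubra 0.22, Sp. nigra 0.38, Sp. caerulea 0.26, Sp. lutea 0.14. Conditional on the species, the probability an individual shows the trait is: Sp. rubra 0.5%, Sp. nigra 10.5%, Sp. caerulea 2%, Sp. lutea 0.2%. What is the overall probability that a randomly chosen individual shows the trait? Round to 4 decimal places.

Unnormalized posteriors (prior × likelihood):
  Sp. rubra: 0.22 × 0.005 = 0.0011
  Sp. nigra: 0.38 × 0.105 = 0.0399
  Sp. caerulea: 0.26 × 0.02 = 0.0052
  Sp. lutea: 0.14 × 0.002 = 0.00028
P(trait) = 0.0011 + 0.0399 + 0.0052 + 0.00028 = 0.04648 → 0.0465.

0.0465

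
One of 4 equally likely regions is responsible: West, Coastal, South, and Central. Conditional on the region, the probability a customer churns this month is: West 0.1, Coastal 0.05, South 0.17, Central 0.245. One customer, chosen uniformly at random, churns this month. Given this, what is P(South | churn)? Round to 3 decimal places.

Since the prior is uniform, the posterior is proportional to the likelihood:
  West: 0.1
  Coastal: 0.05
  South: 0.17
  Central: 0.245
Sum = 0.565.
P(South | evidence) = 0.17 / 0.565 ≈ 0.301.

0.301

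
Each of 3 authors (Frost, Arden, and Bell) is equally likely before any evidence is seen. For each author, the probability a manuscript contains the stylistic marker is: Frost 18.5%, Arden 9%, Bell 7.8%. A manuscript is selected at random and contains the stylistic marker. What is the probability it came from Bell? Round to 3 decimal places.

0.221

With a uniform prior (1/3 each), posterior ∝ likelihood:
  Frost: 0.185
  Arden: 0.09
  Bell: 0.078
Normalizing constant = 0.353.
P(Bell | evidence) = 0.078 / 0.353 ≈ 0.221.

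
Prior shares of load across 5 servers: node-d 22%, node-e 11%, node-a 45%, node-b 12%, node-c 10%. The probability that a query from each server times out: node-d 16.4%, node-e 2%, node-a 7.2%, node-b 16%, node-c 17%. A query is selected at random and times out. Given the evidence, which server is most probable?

By Bayes' rule, posterior ∝ prior × likelihood:
  node-d: 0.22 × 0.164 = 0.03608
  node-e: 0.11 × 0.02 = 0.0022
  node-a: 0.45 × 0.072 = 0.0324
  node-b: 0.12 × 0.16 = 0.0192
  node-c: 0.1 × 0.17 = 0.017
Total = 0.10688.
Largest term belongs to node-d, so node-d is most probable.

node-d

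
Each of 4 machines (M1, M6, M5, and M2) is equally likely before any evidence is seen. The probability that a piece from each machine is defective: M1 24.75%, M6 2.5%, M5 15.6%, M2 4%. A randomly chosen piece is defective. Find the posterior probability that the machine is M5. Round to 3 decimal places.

With a uniform prior (1/4 each), posterior ∝ likelihood:
  M1: 0.2475
  M6: 0.025
  M5: 0.156
  M2: 0.04
Sum = 0.4685.
P(M5 | evidence) = 0.156 / 0.4685 ≈ 0.333.

0.333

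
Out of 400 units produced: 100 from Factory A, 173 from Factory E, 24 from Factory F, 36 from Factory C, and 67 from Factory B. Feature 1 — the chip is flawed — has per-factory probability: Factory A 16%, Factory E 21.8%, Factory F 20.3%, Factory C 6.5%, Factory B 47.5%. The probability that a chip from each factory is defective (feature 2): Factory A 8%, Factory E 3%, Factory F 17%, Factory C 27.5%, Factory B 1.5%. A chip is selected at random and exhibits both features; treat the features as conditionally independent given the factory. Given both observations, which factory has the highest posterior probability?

Factory A

By Bayes' rule, posterior ∝ prior × likelihood:
  Factory A: 0.25 × 0.16 × 0.08 = 0.0032
  Factory E: 0.4325 × 0.218 × 0.03 = 0.00282855
  Factory F: 0.06 × 0.203 × 0.17 = 0.0020706
  Factory C: 0.09 × 0.065 × 0.275 = 0.00160875
  Factory B: 0.1675 × 0.475 × 0.015 = 0.0011934375
Normalizing constant = 0.0109013375.
Largest term belongs to Factory A, so Factory A is most probable.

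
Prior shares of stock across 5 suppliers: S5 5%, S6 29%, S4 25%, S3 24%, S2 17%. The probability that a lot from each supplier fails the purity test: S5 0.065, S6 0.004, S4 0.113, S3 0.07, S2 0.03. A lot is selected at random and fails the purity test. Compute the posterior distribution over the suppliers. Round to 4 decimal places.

Prior × likelihood for each hypothesis:
  S5: 0.05 × 0.065 = 0.00325
  S6: 0.29 × 0.004 = 0.00116
  S4: 0.25 × 0.113 = 0.02825
  S3: 0.24 × 0.07 = 0.0168
  S2: 0.17 × 0.03 = 0.0051
Normalizing constant = 0.05456.
P(S5 | off-spec) = 0.00325/0.05456 ≈ 0.0596
P(S6 | off-spec) = 0.00116/0.05456 ≈ 0.0213
P(S4 | off-spec) = 0.02825/0.05456 ≈ 0.5178
P(S3 | off-spec) = 0.0168/0.05456 ≈ 0.3079
P(S2 | off-spec) = 0.0051/0.05456 ≈ 0.0935

S5 0.0596, S6 0.0213, S4 0.5178, S3 0.3079, S2 0.0935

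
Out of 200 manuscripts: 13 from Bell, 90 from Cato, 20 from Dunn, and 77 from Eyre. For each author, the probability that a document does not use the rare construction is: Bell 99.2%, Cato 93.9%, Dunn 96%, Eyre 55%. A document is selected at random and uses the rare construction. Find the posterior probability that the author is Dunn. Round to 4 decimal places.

Taking complements, P(rare-form | each) = Bell 0.008, Cato 0.061, Dunn 0.04, Eyre 0.45.
By Bayes' rule, posterior ∝ prior × likelihood:
  Bell: 0.065 × 0.008 = 0.00052
  Cato: 0.45 × 0.061 = 0.02745
  Dunn: 0.1 × 0.04 = 0.004
  Eyre: 0.385 × 0.45 = 0.17325
Normalizing constant = 0.20522.
P(Dunn | evidence) = 0.004 / 0.20522 ≈ 0.0195.

0.0195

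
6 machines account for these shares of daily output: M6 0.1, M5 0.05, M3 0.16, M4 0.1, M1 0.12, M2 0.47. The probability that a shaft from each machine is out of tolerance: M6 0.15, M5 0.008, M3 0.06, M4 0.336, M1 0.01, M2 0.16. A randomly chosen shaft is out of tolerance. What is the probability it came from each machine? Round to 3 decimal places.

Unnormalized posteriors (prior × likelihood):
  M6: 0.1 × 0.15 = 0.015
  M5: 0.05 × 0.008 = 0.0004
  M3: 0.16 × 0.06 = 0.0096
  M4: 0.1 × 0.336 = 0.0336
  M1: 0.12 × 0.01 = 0.0012
  M2: 0.47 × 0.16 = 0.0752
Total = 0.135.
P(M6 | oversize) = 0.015/0.135 ≈ 0.111
P(M5 | oversize) = 0.0004/0.135 ≈ 0.003
P(M3 | oversize) = 0.0096/0.135 ≈ 0.071
P(M4 | oversize) = 0.0336/0.135 ≈ 0.249
P(M1 | oversize) = 0.0012/0.135 ≈ 0.009
P(M2 | oversize) = 0.0752/0.135 ≈ 0.557
(Check: 0.111+0.003+0.071+0.249+0.009+0.557 = 1.000.)

M6 0.111, M5 0.003, M3 0.071, M4 0.249, M1 0.009, M2 0.557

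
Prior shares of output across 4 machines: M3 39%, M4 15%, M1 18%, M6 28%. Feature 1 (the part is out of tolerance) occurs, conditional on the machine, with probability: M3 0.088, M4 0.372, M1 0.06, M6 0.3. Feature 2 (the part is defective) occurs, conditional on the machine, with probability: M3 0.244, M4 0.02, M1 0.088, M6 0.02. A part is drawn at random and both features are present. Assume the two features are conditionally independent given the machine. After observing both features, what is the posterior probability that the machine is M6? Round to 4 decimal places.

0.1386

Compute prior × likelihood for every hypothesis:
  M3: 0.39 × 0.088 × 0.244 = 0.00837408
  M4: 0.15 × 0.372 × 0.02 = 0.001116
  M1: 0.18 × 0.06 × 0.088 = 0.0009504
  M6: 0.28 × 0.3 × 0.02 = 0.00168
Sum = 0.01212048.
P(M6 | evidence) = 0.00168 / 0.01212048 ≈ 0.1386.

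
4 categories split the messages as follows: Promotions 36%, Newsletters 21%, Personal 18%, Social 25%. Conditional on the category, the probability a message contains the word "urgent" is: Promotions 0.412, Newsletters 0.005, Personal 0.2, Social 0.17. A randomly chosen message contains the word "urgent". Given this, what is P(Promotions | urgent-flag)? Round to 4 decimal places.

0.6509

Prior × likelihood for each hypothesis:
  Promotions: 0.36 × 0.412 = 0.14832
  Newsletters: 0.21 × 0.005 = 0.00105
  Personal: 0.18 × 0.2 = 0.036
  Social: 0.25 × 0.17 = 0.0425
Total = 0.22787.
P(Promotions | evidence) = 0.14832 / 0.22787 ≈ 0.6509.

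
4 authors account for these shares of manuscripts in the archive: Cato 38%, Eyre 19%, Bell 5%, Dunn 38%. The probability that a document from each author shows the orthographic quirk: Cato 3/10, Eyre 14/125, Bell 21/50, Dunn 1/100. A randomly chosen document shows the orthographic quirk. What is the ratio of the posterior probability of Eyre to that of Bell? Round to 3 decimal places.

1.013

Prior × likelihood for each hypothesis:
  Cato: 0.38 × 0.3 = 0.114
  Eyre: 0.19 × 0.112 = 0.02128
  Bell: 0.05 × 0.42 = 0.021
  Dunn: 0.38 × 0.01 = 0.0038
Total = 0.16008.
The ratio is 0.02128 / 0.021 (the normalizer cancels) = 1.013.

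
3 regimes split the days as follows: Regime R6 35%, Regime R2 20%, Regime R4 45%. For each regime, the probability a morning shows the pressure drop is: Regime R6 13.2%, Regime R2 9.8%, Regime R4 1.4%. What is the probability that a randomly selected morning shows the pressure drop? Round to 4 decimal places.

Unnormalized posteriors (prior × likelihood):
  Regime R6: 0.35 × 0.132 = 0.0462
  Regime R2: 0.2 × 0.098 = 0.0196
  Regime R4: 0.45 × 0.014 = 0.0063
P(drop) = 0.0462 + 0.0196 + 0.0063 = 0.0721 → 0.0721.

0.0721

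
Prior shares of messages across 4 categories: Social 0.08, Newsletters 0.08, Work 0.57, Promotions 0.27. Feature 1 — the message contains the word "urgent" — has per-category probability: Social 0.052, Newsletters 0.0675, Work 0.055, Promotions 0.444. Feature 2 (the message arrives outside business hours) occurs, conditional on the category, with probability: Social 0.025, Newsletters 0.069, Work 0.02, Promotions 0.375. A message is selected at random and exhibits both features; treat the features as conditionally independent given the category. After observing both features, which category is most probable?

Prior × likelihood for each hypothesis:
  Social: 0.08 × 0.052 × 0.025 = 0.000104
  Newsletters: 0.08 × 0.0675 × 0.069 = 0.0003726
  Work: 0.57 × 0.055 × 0.02 = 0.000627
  Promotions: 0.27 × 0.444 × 0.375 = 0.044955
Total = 0.0460586.
Largest term belongs to Promotions, so Promotions is most probable.

Promotions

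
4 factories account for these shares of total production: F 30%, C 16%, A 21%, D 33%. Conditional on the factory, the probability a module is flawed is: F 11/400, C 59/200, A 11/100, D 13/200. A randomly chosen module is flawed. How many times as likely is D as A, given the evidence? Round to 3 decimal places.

Compute prior × likelihood for every hypothesis:
  F: 0.3 × 0.0275 = 0.00825
  C: 0.16 × 0.295 = 0.0472
  A: 0.21 × 0.11 = 0.0231
  D: 0.33 × 0.065 = 0.02145
Normalizing constant = 0.1.
The ratio is 0.02145 / 0.0231 (the normalizer cancels) = 0.929.

0.929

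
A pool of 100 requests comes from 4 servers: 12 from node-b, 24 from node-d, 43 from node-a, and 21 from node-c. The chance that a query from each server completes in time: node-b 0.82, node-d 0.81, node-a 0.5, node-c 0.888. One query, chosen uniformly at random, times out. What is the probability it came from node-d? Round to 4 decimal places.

Taking complements, P(timeout | each) = node-b 0.18, node-d 0.19, node-a 0.5, node-c 0.112.
By Bayes' rule, posterior ∝ prior × likelihood:
  node-b: 0.12 × 0.18 = 0.0216
  node-d: 0.24 × 0.19 = 0.0456
  node-a: 0.43 × 0.5 = 0.215
  node-c: 0.21 × 0.112 = 0.02352
Total = 0.30572.
P(node-d | evidence) = 0.0456 / 0.30572 ≈ 0.1492.

0.1492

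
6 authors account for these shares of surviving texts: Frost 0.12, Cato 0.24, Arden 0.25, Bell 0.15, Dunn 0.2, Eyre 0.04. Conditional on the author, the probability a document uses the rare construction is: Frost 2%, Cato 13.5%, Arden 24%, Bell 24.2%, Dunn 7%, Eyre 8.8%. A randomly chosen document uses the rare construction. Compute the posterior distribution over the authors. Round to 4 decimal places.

Frost 0.0161, Cato 0.2180, Arden 0.4037, Bell 0.2442, Dunn 0.0942, Eyre 0.0237

Compute prior × likelihood for every hypothesis:
  Frost: 0.12 × 0.02 = 0.0024
  Cato: 0.24 × 0.135 = 0.0324
  Arden: 0.25 × 0.24 = 0.06
  Bell: 0.15 × 0.242 = 0.0363
  Dunn: 0.2 × 0.07 = 0.014
  Eyre: 0.04 × 0.088 = 0.00352
Normalizing constant = 0.14862.
P(Frost | rare-form) = 0.0024/0.14862 ≈ 0.0161
P(Cato | rare-form) = 0.0324/0.14862 ≈ 0.2180
P(Arden | rare-form) = 0.06/0.14862 ≈ 0.4037
P(Bell | rare-form) = 0.0363/0.14862 ≈ 0.2442
P(Dunn | rare-form) = 0.014/0.14862 ≈ 0.0942
P(Eyre | rare-form) = 0.00352/0.14862 ≈ 0.0237
(Check: 0.0161+0.2180+0.4037+0.2442+0.0942+0.0237 = 0.9999.)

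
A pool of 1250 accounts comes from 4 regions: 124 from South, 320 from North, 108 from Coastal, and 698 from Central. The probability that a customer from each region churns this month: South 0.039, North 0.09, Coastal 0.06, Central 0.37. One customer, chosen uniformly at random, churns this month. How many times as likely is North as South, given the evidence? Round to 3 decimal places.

5.955

By Bayes' rule, posterior ∝ prior × likelihood:
  South: 0.0992 × 0.039 = 0.0038688
  North: 0.256 × 0.09 = 0.02304
  Coastal: 0.0864 × 0.06 = 0.005184
  Central: 0.5584 × 0.37 = 0.206608
Total = 0.2387008.
The ratio is 0.02304 / 0.0038688 (the normalizer cancels) = 5.955.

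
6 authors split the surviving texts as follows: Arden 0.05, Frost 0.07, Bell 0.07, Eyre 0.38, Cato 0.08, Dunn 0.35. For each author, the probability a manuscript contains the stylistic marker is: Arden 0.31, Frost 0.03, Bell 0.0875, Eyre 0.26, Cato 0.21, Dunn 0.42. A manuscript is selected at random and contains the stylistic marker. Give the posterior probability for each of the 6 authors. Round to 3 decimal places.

Unnormalized posteriors (prior × likelihood):
  Arden: 0.05 × 0.31 = 0.0155
  Frost: 0.07 × 0.03 = 0.0021
  Bell: 0.07 × 0.0875 = 0.006125
  Eyre: 0.38 × 0.26 = 0.0988
  Cato: 0.08 × 0.21 = 0.0168
  Dunn: 0.35 × 0.42 = 0.147
Total = 0.286325.
P(Arden | marker) = 0.0155/0.286325 ≈ 0.054
P(Frost | marker) = 0.0021/0.286325 ≈ 0.007
P(Bell | marker) = 0.006125/0.286325 ≈ 0.021
P(Eyre | marker) = 0.0988/0.286325 ≈ 0.345
P(Cato | marker) = 0.0168/0.286325 ≈ 0.059
P(Dunn | marker) = 0.147/0.286325 ≈ 0.513
(Check: 0.054+0.007+0.021+0.345+0.059+0.513 = 0.999.)

Arden 0.054, Frost 0.007, Bell 0.021, Eyre 0.345, Cato 0.059, Dunn 0.513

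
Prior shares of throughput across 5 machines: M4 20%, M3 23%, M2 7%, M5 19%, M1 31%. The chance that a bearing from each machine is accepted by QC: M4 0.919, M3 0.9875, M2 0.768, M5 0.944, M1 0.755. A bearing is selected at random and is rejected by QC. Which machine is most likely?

M1

Taking complements, P(rejected | each) = M4 0.081, M3 0.0125, M2 0.232, M5 0.056, M1 0.245.
By Bayes' rule, posterior ∝ prior × likelihood:
  M4: 0.2 × 0.081 = 0.0162
  M3: 0.23 × 0.0125 = 0.002875
  M2: 0.07 × 0.232 = 0.01624
  M5: 0.19 × 0.056 = 0.01064
  M1: 0.31 × 0.245 = 0.07595
Total = 0.121905.
Largest term belongs to M1, so M1 is most probable.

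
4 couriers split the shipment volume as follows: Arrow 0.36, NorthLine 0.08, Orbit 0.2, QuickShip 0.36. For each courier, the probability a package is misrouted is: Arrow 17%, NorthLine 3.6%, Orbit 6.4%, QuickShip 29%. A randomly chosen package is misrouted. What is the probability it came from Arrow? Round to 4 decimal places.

0.3376

By Bayes' rule, posterior ∝ prior × likelihood:
  Arrow: 0.36 × 0.17 = 0.0612
  NorthLine: 0.08 × 0.036 = 0.00288
  Orbit: 0.2 × 0.064 = 0.0128
  QuickShip: 0.36 × 0.29 = 0.1044
Normalizing constant = 0.18128.
P(Arrow | evidence) = 0.0612 / 0.18128 ≈ 0.3376.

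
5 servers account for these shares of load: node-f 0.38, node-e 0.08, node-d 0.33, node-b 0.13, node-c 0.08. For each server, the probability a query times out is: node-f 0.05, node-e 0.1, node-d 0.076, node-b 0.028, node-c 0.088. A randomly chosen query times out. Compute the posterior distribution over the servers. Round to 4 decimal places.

By Bayes' rule, posterior ∝ prior × likelihood:
  node-f: 0.38 × 0.05 = 0.019
  node-e: 0.08 × 0.1 = 0.008
  node-d: 0.33 × 0.076 = 0.02508
  node-b: 0.13 × 0.028 = 0.00364
  node-c: 0.08 × 0.088 = 0.00704
Sum = 0.06276.
P(node-f | timeout) = 0.019/0.06276 ≈ 0.3027
P(node-e | timeout) = 0.008/0.06276 ≈ 0.1275
P(node-d | timeout) = 0.02508/0.06276 ≈ 0.3996
P(node-b | timeout) = 0.00364/0.06276 ≈ 0.0580
P(node-c | timeout) = 0.00704/0.06276 ≈ 0.1122

node-f 0.3027, node-e 0.1275, node-d 0.3996, node-b 0.0580, node-c 0.1122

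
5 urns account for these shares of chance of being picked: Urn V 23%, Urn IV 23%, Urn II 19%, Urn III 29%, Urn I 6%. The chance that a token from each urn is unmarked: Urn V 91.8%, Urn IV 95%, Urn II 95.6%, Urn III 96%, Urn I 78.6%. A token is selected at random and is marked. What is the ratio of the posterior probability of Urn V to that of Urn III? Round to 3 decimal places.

Taking complements, P(marked | each) = Urn V 0.082, Urn IV 0.05, Urn II 0.044, Urn III 0.04, Urn I 0.214.
Compute prior × likelihood for every hypothesis:
  Urn V: 0.23 × 0.082 = 0.01886
  Urn IV: 0.23 × 0.05 = 0.0115
  Urn II: 0.19 × 0.044 = 0.00836
  Urn III: 0.29 × 0.04 = 0.0116
  Urn I: 0.06 × 0.214 = 0.01284
Sum = 0.06316.
The ratio is 0.01886 / 0.0116 (the normalizer cancels) = 1.626.

1.626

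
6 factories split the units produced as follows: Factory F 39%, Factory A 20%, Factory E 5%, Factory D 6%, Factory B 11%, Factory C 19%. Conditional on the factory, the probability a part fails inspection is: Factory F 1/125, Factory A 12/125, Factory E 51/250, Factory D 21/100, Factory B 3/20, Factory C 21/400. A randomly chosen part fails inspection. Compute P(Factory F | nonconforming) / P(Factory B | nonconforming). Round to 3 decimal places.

0.189

By Bayes' rule, posterior ∝ prior × likelihood:
  Factory F: 0.39 × 0.008 = 0.00312
  Factory A: 0.2 × 0.096 = 0.0192
  Factory E: 0.05 × 0.204 = 0.0102
  Factory D: 0.06 × 0.21 = 0.0126
  Factory B: 0.11 × 0.15 = 0.0165
  Factory C: 0.19 × 0.0525 = 0.009975
Total = 0.071595.
The ratio is 0.00312 / 0.0165 (the normalizer cancels) = 0.189.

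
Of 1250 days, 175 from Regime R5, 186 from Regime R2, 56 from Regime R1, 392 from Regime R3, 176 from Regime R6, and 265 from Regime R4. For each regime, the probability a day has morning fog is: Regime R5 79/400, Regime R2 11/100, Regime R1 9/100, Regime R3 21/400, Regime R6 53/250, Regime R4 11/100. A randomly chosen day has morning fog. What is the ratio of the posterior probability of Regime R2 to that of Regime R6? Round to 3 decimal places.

0.548

Unnormalized posteriors (prior × likelihood):
  Regime R5: 0.14 × 0.1975 = 0.02765
  Regime R2: 0.1488 × 0.11 = 0.016368
  Regime R1: 0.0448 × 0.09 = 0.004032
  Regime R3: 0.3136 × 0.0525 = 0.016464
  Regime R6: 0.1408 × 0.212 = 0.0298496
  Regime R4: 0.212 × 0.11 = 0.02332
Total = 0.1176836.
The ratio is 0.016368 / 0.0298496 (the normalizer cancels) = 0.548.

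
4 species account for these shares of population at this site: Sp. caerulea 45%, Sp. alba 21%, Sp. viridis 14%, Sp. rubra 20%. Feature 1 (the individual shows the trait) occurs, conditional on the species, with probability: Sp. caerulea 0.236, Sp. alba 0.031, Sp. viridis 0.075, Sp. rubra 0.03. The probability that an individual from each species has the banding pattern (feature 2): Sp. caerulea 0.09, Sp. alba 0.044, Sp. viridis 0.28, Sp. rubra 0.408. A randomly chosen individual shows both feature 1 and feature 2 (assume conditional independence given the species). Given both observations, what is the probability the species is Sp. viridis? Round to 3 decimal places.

0.193

Prior × likelihood for each hypothesis:
  Sp. caerulea: 0.45 × 0.236 × 0.09 = 0.009558
  Sp. alba: 0.21 × 0.031 × 0.044 = 0.00028644
  Sp. viridis: 0.14 × 0.075 × 0.28 = 0.00294
  Sp. rubra: 0.2 × 0.03 × 0.408 = 0.002448
Normalizing constant = 0.01523244.
P(Sp. viridis | evidence) = 0.00294 / 0.01523244 ≈ 0.193.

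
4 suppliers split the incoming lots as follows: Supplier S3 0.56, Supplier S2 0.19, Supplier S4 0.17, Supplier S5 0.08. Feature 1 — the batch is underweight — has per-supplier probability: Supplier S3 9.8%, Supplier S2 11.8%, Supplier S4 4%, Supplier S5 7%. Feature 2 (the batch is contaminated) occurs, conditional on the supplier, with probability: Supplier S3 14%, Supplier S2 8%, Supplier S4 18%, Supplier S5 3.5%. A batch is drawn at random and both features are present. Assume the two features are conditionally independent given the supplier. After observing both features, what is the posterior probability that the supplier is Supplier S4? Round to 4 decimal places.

0.1123

Prior × likelihood for each hypothesis:
  Supplier S3: 0.56 × 0.098 × 0.14 = 0.0076832
  Supplier S2: 0.19 × 0.118 × 0.08 = 0.0017936
  Supplier S4: 0.17 × 0.04 × 0.18 = 0.001224
  Supplier S5: 0.08 × 0.07 × 0.035 = 0.000196
Sum = 0.0108968.
P(Supplier S4 | evidence) = 0.001224 / 0.0108968 ≈ 0.1123.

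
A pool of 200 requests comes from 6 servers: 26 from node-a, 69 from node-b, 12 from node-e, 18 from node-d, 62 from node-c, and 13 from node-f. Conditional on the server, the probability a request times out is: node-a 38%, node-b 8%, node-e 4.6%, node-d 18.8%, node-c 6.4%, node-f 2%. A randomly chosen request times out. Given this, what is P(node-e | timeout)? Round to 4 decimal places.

0.0234

Compute prior × likelihood for every hypothesis:
  node-a: 0.13 × 0.38 = 0.0494
  node-b: 0.345 × 0.08 = 0.0276
  node-e: 0.06 × 0.046 = 0.00276
  node-d: 0.09 × 0.188 = 0.01692
  node-c: 0.31 × 0.064 = 0.01984
  node-f: 0.065 × 0.02 = 0.0013
Normalizing constant = 0.11782.
P(node-e | evidence) = 0.00276 / 0.11782 ≈ 0.0234.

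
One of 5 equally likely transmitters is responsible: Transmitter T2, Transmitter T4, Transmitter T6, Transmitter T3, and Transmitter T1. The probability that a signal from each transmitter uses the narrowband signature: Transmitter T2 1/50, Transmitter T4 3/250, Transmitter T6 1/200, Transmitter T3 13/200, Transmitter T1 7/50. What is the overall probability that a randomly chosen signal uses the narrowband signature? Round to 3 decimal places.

0.048

With a uniform prior (1/5 each), posterior ∝ likelihood:
  Transmitter T2: 0.02
  Transmitter T4: 0.012
  Transmitter T6: 0.005
  Transmitter T3: 0.065
  Transmitter T1: 0.14
P(narrowband) = (1/5) × (0.02 + 0.012 + 0.005 + 0.065 + 0.14) = 0.242/5 ≈ 0.048.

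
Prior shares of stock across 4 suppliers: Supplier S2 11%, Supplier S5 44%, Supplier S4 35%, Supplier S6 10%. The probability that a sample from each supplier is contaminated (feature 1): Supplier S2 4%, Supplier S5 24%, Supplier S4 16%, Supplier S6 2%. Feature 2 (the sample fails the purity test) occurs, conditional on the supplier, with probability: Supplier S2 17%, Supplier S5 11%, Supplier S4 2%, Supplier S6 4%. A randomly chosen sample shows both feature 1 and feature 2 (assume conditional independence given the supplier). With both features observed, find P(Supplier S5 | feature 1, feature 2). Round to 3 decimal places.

0.856

Unnormalized posteriors (prior × likelihood):
  Supplier S2: 0.11 × 0.04 × 0.17 = 0.000748
  Supplier S5: 0.44 × 0.24 × 0.11 = 0.011616
  Supplier S4: 0.35 × 0.16 × 0.02 = 0.00112
  Supplier S6: 0.1 × 0.02 × 0.04 = 0.00008
Sum = 0.013564.
P(Supplier S5 | evidence) = 0.011616 / 0.013564 ≈ 0.856.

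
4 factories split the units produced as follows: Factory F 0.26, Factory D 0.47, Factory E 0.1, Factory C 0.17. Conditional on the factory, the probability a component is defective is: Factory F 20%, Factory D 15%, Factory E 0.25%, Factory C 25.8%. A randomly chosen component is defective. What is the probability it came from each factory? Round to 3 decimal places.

Factory F 0.312, Factory D 0.423, Factory E 0.002, Factory C 0.263

Compute prior × likelihood for every hypothesis:
  Factory F: 0.26 × 0.2 = 0.052
  Factory D: 0.47 × 0.15 = 0.0705
  Factory E: 0.1 × 0.0025 = 0.00025
  Factory C: 0.17 × 0.258 = 0.04386
Total = 0.16661.
P(Factory F | defective) = 0.052/0.16661 ≈ 0.312
P(Factory D | defective) = 0.0705/0.16661 ≈ 0.423
P(Factory E | defective) = 0.00025/0.16661 ≈ 0.002
P(Factory C | defective) = 0.04386/0.16661 ≈ 0.263
(Check: 0.312+0.423+0.002+0.263 = 1.000.)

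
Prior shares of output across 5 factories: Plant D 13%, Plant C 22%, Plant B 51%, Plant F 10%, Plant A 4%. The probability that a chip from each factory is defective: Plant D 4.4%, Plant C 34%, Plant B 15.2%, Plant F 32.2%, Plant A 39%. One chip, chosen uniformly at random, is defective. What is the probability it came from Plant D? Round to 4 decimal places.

0.0278

Compute prior × likelihood for every hypothesis:
  Plant D: 0.13 × 0.044 = 0.00572
  Plant C: 0.22 × 0.34 = 0.0748
  Plant B: 0.51 × 0.152 = 0.07752
  Plant F: 0.1 × 0.322 = 0.0322
  Plant A: 0.04 × 0.39 = 0.0156
Normalizing constant = 0.20584.
P(Plant D | evidence) = 0.00572 / 0.20584 ≈ 0.0278.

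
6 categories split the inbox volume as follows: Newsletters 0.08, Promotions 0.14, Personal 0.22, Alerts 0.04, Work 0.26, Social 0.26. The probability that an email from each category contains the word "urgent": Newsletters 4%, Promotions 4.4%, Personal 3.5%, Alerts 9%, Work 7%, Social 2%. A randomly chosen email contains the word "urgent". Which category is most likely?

By Bayes' rule, posterior ∝ prior × likelihood:
  Newsletters: 0.08 × 0.04 = 0.0032
  Promotions: 0.14 × 0.044 = 0.00616
  Personal: 0.22 × 0.035 = 0.0077
  Alerts: 0.04 × 0.09 = 0.0036
  Work: 0.26 × 0.07 = 0.0182
  Social: 0.26 × 0.02 = 0.0052
Sum = 0.04406.
Largest term belongs to Work, so Work is most probable.

Work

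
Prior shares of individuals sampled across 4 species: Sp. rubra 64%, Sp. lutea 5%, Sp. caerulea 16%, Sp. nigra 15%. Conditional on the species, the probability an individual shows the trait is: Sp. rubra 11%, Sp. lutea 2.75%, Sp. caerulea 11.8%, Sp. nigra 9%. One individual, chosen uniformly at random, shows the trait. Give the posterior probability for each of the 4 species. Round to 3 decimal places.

Unnormalized posteriors (prior × likelihood):
  Sp. rubra: 0.64 × 0.11 = 0.0704
  Sp. lutea: 0.05 × 0.0275 = 0.001375
  Sp. caerulea: 0.16 × 0.118 = 0.01888
  Sp. nigra: 0.15 × 0.09 = 0.0135
Sum = 0.104155.
P(Sp. rubra | trait) = 0.0704/0.104155 ≈ 0.676
P(Sp. lutea | trait) = 0.001375/0.104155 ≈ 0.013
P(Sp. caerulea | trait) = 0.01888/0.104155 ≈ 0.181
P(Sp. nigra | trait) = 0.0135/0.104155 ≈ 0.130
(Check: 0.676+0.013+0.181+0.130 = 1.000.)

Sp. rubra 0.676, Sp. lutea 0.013, Sp. caerulea 0.181, Sp. nigra 0.130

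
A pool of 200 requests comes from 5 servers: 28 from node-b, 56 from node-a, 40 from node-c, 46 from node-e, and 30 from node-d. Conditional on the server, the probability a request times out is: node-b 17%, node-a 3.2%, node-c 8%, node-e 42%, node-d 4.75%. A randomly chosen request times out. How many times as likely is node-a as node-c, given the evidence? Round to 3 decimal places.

0.560

By Bayes' rule, posterior ∝ prior × likelihood:
  node-b: 0.14 × 0.17 = 0.0238
  node-a: 0.28 × 0.032 = 0.00896
  node-c: 0.2 × 0.08 = 0.016
  node-e: 0.23 × 0.42 = 0.0966
  node-d: 0.15 × 0.0475 = 0.007125
Normalizing constant = 0.152485.
The ratio is 0.00896 / 0.016 (the normalizer cancels) = 0.560.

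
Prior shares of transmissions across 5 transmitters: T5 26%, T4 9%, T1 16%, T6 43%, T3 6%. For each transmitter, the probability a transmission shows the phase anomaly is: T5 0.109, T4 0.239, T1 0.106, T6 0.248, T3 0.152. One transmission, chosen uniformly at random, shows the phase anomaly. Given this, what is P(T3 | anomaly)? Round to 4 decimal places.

0.0500

Compute prior × likelihood for every hypothesis:
  T5: 0.26 × 0.109 = 0.02834
  T4: 0.09 × 0.239 = 0.02151
  T1: 0.16 × 0.106 = 0.01696
  T6: 0.43 × 0.248 = 0.10664
  T3: 0.06 × 0.152 = 0.00912
Total = 0.18257.
P(T3 | evidence) = 0.00912 / 0.18257 ≈ 0.0500.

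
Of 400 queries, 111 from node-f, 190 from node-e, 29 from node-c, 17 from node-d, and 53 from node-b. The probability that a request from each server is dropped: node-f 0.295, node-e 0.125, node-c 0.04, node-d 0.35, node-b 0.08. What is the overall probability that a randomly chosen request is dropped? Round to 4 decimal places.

0.1696

By Bayes' rule, posterior ∝ prior × likelihood:
  node-f: 0.2775 × 0.295 = 0.0818625
  node-e: 0.475 × 0.125 = 0.059375
  node-c: 0.0725 × 0.04 = 0.0029
  node-d: 0.0425 × 0.35 = 0.014875
  node-b: 0.1325 × 0.08 = 0.0106
P(dropped) = 0.0818625 + 0.059375 + 0.0029 + 0.014875 + 0.0106 = 0.1696125 → 0.1696.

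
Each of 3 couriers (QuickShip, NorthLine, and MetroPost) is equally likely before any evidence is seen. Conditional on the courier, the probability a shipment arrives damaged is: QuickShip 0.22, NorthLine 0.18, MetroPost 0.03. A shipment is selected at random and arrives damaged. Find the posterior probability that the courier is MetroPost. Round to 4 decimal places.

0.0698

Since the prior is uniform, the posterior is proportional to the likelihood:
  QuickShip: 0.22
  NorthLine: 0.18
  MetroPost: 0.03
Normalizing constant = 0.43.
P(MetroPost | evidence) = 0.03 / 0.43 ≈ 0.0698.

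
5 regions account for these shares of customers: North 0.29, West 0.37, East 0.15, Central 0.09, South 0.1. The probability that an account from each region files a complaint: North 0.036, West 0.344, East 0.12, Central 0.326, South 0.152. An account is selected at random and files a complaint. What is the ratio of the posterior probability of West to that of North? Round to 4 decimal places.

12.1916

Unnormalized posteriors (prior × likelihood):
  North: 0.29 × 0.036 = 0.01044
  West: 0.37 × 0.344 = 0.12728
  East: 0.15 × 0.12 = 0.018
  Central: 0.09 × 0.326 = 0.02934
  South: 0.1 × 0.152 = 0.0152
Normalizing constant = 0.20026.
The ratio is 0.12728 / 0.01044 (the normalizer cancels) = 12.1916.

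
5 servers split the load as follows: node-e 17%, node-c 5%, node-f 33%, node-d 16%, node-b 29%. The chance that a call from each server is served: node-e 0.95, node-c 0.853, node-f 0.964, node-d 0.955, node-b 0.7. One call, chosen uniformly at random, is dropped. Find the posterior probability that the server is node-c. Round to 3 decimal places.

Taking complements, P(dropped | each) = node-e 0.05, node-c 0.147, node-f 0.036, node-d 0.045, node-b 0.3.
Compute prior × likelihood for every hypothesis:
  node-e: 0.17 × 0.05 = 0.0085
  node-c: 0.05 × 0.147 = 0.00735
  node-f: 0.33 × 0.036 = 0.01188
  node-d: 0.16 × 0.045 = 0.0072
  node-b: 0.29 × 0.3 = 0.087
Total = 0.12193.
P(node-c | evidence) = 0.00735 / 0.12193 ≈ 0.060.

0.060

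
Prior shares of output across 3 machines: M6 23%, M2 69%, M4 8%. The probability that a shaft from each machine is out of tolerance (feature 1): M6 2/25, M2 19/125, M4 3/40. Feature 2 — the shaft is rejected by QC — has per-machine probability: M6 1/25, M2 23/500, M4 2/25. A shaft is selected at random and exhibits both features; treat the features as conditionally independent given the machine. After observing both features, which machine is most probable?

Prior × likelihood for each hypothesis:
  M6: 0.23 × 0.08 × 0.04 = 0.000736
  M2: 0.69 × 0.152 × 0.046 = 0.00482448
  M4: 0.08 × 0.075 × 0.08 = 0.00048
Total = 0.00604048.
Largest term belongs to M2, so M2 is most probable.

M2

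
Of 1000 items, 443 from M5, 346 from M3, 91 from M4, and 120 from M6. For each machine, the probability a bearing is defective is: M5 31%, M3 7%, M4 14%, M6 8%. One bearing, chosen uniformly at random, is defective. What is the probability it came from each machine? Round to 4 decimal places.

M5 0.7468, M3 0.1317, M4 0.0693, M6 0.0522

Compute prior × likelihood for every hypothesis:
  M5: 0.443 × 0.31 = 0.13733
  M3: 0.346 × 0.07 = 0.02422
  M4: 0.091 × 0.14 = 0.01274
  M6: 0.12 × 0.08 = 0.0096
Total = 0.18389.
P(M5 | defective) = 0.13733/0.18389 ≈ 0.7468
P(M3 | defective) = 0.02422/0.18389 ≈ 0.1317
P(M4 | defective) = 0.01274/0.18389 ≈ 0.0693
P(M6 | defective) = 0.0096/0.18389 ≈ 0.0522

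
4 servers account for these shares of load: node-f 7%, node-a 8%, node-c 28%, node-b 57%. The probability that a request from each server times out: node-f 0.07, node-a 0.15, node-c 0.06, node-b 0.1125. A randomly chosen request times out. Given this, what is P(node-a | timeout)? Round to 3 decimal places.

0.123

Unnormalized posteriors (prior × likelihood):
  node-f: 0.07 × 0.07 = 0.0049
  node-a: 0.08 × 0.15 = 0.012
  node-c: 0.28 × 0.06 = 0.0168
  node-b: 0.57 × 0.1125 = 0.064125
Normalizing constant = 0.097825.
P(node-a | evidence) = 0.012 / 0.097825 ≈ 0.123.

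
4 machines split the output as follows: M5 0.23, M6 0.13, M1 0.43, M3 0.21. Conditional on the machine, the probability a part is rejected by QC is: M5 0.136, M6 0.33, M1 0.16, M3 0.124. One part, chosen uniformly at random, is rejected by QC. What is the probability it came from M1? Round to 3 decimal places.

By Bayes' rule, posterior ∝ prior × likelihood:
  M5: 0.23 × 0.136 = 0.03128
  M6: 0.13 × 0.33 = 0.0429
  M1: 0.43 × 0.16 = 0.0688
  M3: 0.21 × 0.124 = 0.02604
Total = 0.16902.
P(M1 | evidence) = 0.0688 / 0.16902 ≈ 0.407.

0.407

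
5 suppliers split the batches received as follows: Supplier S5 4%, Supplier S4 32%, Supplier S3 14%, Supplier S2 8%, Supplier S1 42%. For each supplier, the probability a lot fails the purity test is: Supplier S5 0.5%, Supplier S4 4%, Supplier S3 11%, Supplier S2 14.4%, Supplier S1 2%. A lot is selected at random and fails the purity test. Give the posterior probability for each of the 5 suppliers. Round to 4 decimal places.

Supplier S5 0.0041, Supplier S4 0.2649, Supplier S3 0.3187, Supplier S2 0.2384, Supplier S1 0.1738

Compute prior × likelihood for every hypothesis:
  Supplier S5: 0.04 × 0.005 = 0.0002
  Supplier S4: 0.32 × 0.04 = 0.0128
  Supplier S3: 0.14 × 0.11 = 0.0154
  Supplier S2: 0.08 × 0.144 = 0.01152
  Supplier S1: 0.42 × 0.02 = 0.0084
Sum = 0.04832.
P(Supplier S5 | off-spec) = 0.0002/0.04832 ≈ 0.0041
P(Supplier S4 | off-spec) = 0.0128/0.04832 ≈ 0.2649
P(Supplier S3 | off-spec) = 0.0154/0.04832 ≈ 0.3187
P(Supplier S2 | off-spec) = 0.01152/0.04832 ≈ 0.2384
P(Supplier S1 | off-spec) = 0.0084/0.04832 ≈ 0.1738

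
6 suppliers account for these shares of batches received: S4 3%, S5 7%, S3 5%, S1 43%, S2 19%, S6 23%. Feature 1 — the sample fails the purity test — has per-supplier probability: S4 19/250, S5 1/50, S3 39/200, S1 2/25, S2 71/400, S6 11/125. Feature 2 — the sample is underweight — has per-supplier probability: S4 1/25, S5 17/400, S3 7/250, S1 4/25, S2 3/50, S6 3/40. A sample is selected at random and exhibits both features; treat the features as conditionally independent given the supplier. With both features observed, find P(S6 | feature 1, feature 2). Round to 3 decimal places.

Prior × likelihood for each hypothesis:
  S4: 0.03 × 0.076 × 0.04 = 0.0000912
  S5: 0.07 × 0.02 × 0.0425 = 0.0000595
  S3: 0.05 × 0.195 × 0.028 = 0.000273
  S1: 0.43 × 0.08 × 0.16 = 0.005504
  S2: 0.19 × 0.1775 × 0.06 = 0.0020235
  S6: 0.23 × 0.088 × 0.075 = 0.001518
Total = 0.0094692.
P(S6 | evidence) = 0.001518 / 0.0094692 ≈ 0.160.

0.160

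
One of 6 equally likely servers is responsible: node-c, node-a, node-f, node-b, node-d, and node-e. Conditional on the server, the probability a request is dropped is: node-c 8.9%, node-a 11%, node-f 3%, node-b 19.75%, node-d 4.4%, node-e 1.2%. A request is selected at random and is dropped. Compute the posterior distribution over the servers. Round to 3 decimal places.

node-c 0.184, node-a 0.228, node-f 0.062, node-b 0.409, node-d 0.091, node-e 0.025

Since the prior is uniform, the posterior is proportional to the likelihood:
  node-c: 0.089
  node-a: 0.11
  node-f: 0.03
  node-b: 0.1975
  node-d: 0.044
  node-e: 0.012
Normalizing constant = 0.4825.
P(node-c | dropped) = 0.089/0.4825 ≈ 0.184
P(node-a | dropped) = 0.11/0.4825 ≈ 0.228
P(node-f | dropped) = 0.03/0.4825 ≈ 0.062
P(node-b | dropped) = 0.1975/0.4825 ≈ 0.409
P(node-d | dropped) = 0.044/0.4825 ≈ 0.091
P(node-e | dropped) = 0.012/0.4825 ≈ 0.025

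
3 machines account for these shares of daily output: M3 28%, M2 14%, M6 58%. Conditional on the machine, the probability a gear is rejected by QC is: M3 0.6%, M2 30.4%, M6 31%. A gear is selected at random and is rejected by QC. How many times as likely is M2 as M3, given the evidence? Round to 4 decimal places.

Unnormalized posteriors (prior × likelihood):
  M3: 0.28 × 0.006 = 0.00168
  M2: 0.14 × 0.304 = 0.04256
  M6: 0.58 × 0.31 = 0.1798
Total = 0.22404.
The ratio is 0.04256 / 0.00168 (the normalizer cancels) = 25.3333.

25.3333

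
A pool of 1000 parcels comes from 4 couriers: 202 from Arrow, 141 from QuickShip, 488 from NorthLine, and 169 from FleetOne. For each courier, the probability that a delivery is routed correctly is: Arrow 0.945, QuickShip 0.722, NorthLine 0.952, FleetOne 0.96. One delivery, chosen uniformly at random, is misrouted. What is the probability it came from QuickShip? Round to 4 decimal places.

0.4870

Taking complements, P(misrouted | each) = Arrow 0.055, QuickShip 0.278, NorthLine 0.048, FleetOne 0.04.
Compute prior × likelihood for every hypothesis:
  Arrow: 0.202 × 0.055 = 0.01111
  QuickShip: 0.141 × 0.278 = 0.039198
  NorthLine: 0.488 × 0.048 = 0.023424
  FleetOne: 0.169 × 0.04 = 0.00676
Total = 0.080492.
P(QuickShip | evidence) = 0.039198 / 0.080492 ≈ 0.4870.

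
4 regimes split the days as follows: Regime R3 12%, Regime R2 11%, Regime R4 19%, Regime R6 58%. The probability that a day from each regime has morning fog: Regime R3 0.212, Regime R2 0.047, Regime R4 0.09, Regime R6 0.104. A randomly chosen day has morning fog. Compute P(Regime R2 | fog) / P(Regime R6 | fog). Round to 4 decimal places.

By Bayes' rule, posterior ∝ prior × likelihood:
  Regime R3: 0.12 × 0.212 = 0.02544
  Regime R2: 0.11 × 0.047 = 0.00517
  Regime R4: 0.19 × 0.09 = 0.0171
  Regime R6: 0.58 × 0.104 = 0.06032
Total = 0.10803.
The ratio is 0.00517 / 0.06032 (the normalizer cancels) = 0.0857.

0.0857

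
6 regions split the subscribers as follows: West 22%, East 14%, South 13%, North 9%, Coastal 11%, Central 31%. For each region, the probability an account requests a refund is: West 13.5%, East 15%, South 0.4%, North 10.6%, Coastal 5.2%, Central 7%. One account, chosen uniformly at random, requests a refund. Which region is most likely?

West

Unnormalized posteriors (prior × likelihood):
  West: 0.22 × 0.135 = 0.0297
  East: 0.14 × 0.15 = 0.021
  South: 0.13 × 0.004 = 0.00052
  North: 0.09 × 0.106 = 0.00954
  Coastal: 0.11 × 0.052 = 0.00572
  Central: 0.31 × 0.07 = 0.0217
Normalizing constant = 0.08818.
Largest term belongs to West, so West is most probable.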